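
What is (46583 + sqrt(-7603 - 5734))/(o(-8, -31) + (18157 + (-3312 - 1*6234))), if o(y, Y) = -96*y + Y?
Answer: 46583/9348 + I*sqrt(13337)/9348 ≈ 4.9832 + 0.012354*I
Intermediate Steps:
o(y, Y) = Y - 96*y
(46583 + sqrt(-7603 - 5734))/(o(-8, -31) + (18157 + (-3312 - 1*6234))) = (46583 + sqrt(-7603 - 5734))/((-31 - 96*(-8)) + (18157 + (-3312 - 1*6234))) = (46583 + sqrt(-13337))/((-31 + 768) + (18157 + (-3312 - 6234))) = (46583 + I*sqrt(13337))/(737 + (18157 - 9546)) = (46583 + I*sqrt(13337))/(737 + 8611) = (46583 + I*sqrt(13337))/9348 = (46583 + I*sqrt(13337))*(1/9348) = 46583/9348 + I*sqrt(13337)/9348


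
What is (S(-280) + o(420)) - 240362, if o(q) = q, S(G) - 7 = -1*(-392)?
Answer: -239543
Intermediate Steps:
S(G) = 399 (S(G) = 7 - 1*(-392) = 7 + 392 = 399)
(S(-280) + o(420)) - 240362 = (399 + 420) - 240362 = 819 - 240362 = -239543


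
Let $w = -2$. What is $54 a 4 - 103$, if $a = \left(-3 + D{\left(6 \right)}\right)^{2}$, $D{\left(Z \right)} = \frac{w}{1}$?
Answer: $5297$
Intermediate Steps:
$D{\left(Z \right)} = -2$ ($D{\left(Z \right)} = - \frac{2}{1} = \left(-2\right) 1 = -2$)
$a = 25$ ($a = \left(-3 - 2\right)^{2} = \left(-5\right)^{2} = 25$)
$54 a 4 - 103 = 54 \cdot 25 \cdot 4 - 103 = 54 \cdot 100 - 103 = 5400 - 103 = 5297$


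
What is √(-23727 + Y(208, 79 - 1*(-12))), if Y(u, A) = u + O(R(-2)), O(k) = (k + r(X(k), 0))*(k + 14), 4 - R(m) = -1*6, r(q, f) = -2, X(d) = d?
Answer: I*√23327 ≈ 152.73*I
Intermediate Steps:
R(m) = 10 (R(m) = 4 - (-1)*6 = 4 - 1*(-6) = 4 + 6 = 10)
O(k) = (-2 + k)*(14 + k) (O(k) = (k - 2)*(k + 14) = (-2 + k)*(14 + k))
Y(u, A) = 192 + u (Y(u, A) = u + (-28 + 10² + 12*10) = u + (-28 + 100 + 120) = u + 192 = 192 + u)
√(-23727 + Y(208, 79 - 1*(-12))) = √(-23727 + (192 + 208)) = √(-23727 + 400) = √(-23327) = I*√23327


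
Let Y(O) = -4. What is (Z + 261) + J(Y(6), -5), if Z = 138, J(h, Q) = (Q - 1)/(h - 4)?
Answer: 1599/4 ≈ 399.75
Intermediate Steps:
J(h, Q) = (-1 + Q)/(-4 + h)
(Z + 261) + J(Y(6), -5) = (138 + 261) + (-1 - 5)/(-4 - 4) = 399 - 6/(-8) = 399 - ⅛*(-6) = 399 + ¾ = 1599/4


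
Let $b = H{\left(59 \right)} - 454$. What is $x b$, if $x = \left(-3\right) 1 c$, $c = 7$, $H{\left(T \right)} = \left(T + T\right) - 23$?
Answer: $7539$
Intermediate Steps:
$H{\left(T \right)} = -23 + 2 T$ ($H{\left(T \right)} = 2 T - 23 = -23 + 2 T$)
$b = -359$ ($b = \left(-23 + 2 \cdot 59\right) - 454 = \left(-23 + 118\right) - 454 = 95 - 454 = -359$)
$x = -21$ ($x = \left(-3\right) 1 \cdot 7 = \left(-3\right) 7 = -21$)
$x b = \left(-21\right) \left(-359\right) = 7539$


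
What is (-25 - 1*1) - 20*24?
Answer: -506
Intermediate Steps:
(-25 - 1*1) - 20*24 = (-25 - 1) - 480 = -26 - 480 = -506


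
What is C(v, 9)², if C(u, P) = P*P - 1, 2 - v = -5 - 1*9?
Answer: 6400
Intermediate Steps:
v = 16 (v = 2 - (-5 - 1*9) = 2 - (-5 - 9) = 2 - 1*(-14) = 2 + 14 = 16)
C(u, P) = -1 + P² (C(u, P) = P² - 1 = -1 + P²)
C(v, 9)² = (-1 + 9²)² = (-1 + 81)² = 80² = 6400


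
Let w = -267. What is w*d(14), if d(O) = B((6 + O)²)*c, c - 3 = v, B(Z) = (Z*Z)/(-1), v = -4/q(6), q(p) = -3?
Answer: 185120000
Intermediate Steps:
v = 4/3 (v = -4/(-3) = -4*(-⅓) = 4/3 ≈ 1.3333)
B(Z) = -Z² (B(Z) = Z²*(-1) = -Z²)
c = 13/3 (c = 3 + 4/3 = 13/3 ≈ 4.3333)
d(O) = -13*(6 + O)⁴/3 (d(O) = -((6 + O)²)²*(13/3) = -(6 + O)⁴*(13/3) = -13*(6 + O)⁴/3)
w*d(14) = -(-1157)*(6 + 14)⁴ = -(-1157)*20⁴ = -(-1157)*160000 = -267*(-2080000/3) = 185120000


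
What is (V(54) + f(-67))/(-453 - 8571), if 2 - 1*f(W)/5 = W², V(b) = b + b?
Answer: 22327/9024 ≈ 2.4742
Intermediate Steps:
V(b) = 2*b
f(W) = 10 - 5*W²
(V(54) + f(-67))/(-453 - 8571) = (2*54 + (10 - 5*(-67)²))/(-453 - 8571) = (108 + (10 - 5*4489))/(-9024) = (108 + (10 - 22445))*(-1/9024) = (108 - 22435)*(-1/9024) = -22327*(-1/9024) = 22327/9024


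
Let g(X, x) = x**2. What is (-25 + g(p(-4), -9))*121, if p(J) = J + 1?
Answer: 6776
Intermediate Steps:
p(J) = 1 + J
(-25 + g(p(-4), -9))*121 = (-25 + (-9)**2)*121 = (-25 + 81)*121 = 56*121 = 6776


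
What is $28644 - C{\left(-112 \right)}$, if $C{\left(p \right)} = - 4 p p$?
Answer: $78820$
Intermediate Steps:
$C{\left(p \right)} = - 4 p^{2}$
$28644 - C{\left(-112 \right)} = 28644 - - 4 \left(-112\right)^{2} = 28644 - \left(-4\right) 12544 = 28644 - -50176 = 28644 + 50176 = 78820$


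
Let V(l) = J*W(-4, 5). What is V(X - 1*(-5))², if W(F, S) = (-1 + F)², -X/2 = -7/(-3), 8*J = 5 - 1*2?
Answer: 5625/64 ≈ 87.891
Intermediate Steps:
J = 3/8 (J = (5 - 1*2)/8 = (5 - 2)/8 = (⅛)*3 = 3/8 ≈ 0.37500)
X = -14/3 (X = -(-14)/(-3) = -(-14)*(-1)/3 = -2*7/3 = -14/3 ≈ -4.6667)
V(l) = 75/8 (V(l) = 3*(-1 - 4)²/8 = (3/8)*(-5)² = (3/8)*25 = 75/8)
V(X - 1*(-5))² = (75/8)² = 5625/64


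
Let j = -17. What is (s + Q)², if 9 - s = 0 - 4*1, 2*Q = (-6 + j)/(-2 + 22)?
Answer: 247009/1600 ≈ 154.38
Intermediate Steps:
Q = -23/40 (Q = ((-6 - 17)/(-2 + 22))/2 = (-23/20)/2 = (-23*1/20)/2 = (½)*(-23/20) = -23/40 ≈ -0.57500)
s = 13 (s = 9 - (0 - 4*1) = 9 - (0 - 4) = 9 - 1*(-4) = 9 + 4 = 13)
(s + Q)² = (13 - 23/40)² = (497/40)² = 247009/1600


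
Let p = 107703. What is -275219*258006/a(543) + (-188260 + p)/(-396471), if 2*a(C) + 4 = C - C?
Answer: 14076336776358004/396471 ≈ 3.5504e+10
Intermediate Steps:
a(C) = -2 (a(C) = -2 + (C - C)/2 = -2 + (½)*0 = -2 + 0 = -2)
-275219*258006/a(543) + (-188260 + p)/(-396471) = -275219/((-2/258006)) + (-188260 + 107703)/(-396471) = -275219/((-2*1/258006)) - 80557*(-1/396471) = -275219/(-1/129003) + 80557/396471 = -275219*(-129003) + 80557/396471 = 35504076657 + 80557/396471 = 14076336776358004/396471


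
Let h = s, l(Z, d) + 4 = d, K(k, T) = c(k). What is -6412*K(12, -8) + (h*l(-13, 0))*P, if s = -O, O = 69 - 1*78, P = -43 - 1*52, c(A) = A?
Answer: -73524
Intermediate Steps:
K(k, T) = k
P = -95 (P = -43 - 52 = -95)
l(Z, d) = -4 + d
O = -9 (O = 69 - 78 = -9)
s = 9 (s = -1*(-9) = 9)
h = 9
-6412*K(12, -8) + (h*l(-13, 0))*P = -6412*12 + (9*(-4 + 0))*(-95) = -76944 + (9*(-4))*(-95) = -76944 - 36*(-95) = -76944 + 3420 = -73524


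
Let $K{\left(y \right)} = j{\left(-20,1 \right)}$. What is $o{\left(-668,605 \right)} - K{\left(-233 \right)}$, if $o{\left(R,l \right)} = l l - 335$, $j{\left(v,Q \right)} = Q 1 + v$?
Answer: $365709$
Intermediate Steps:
$j{\left(v,Q \right)} = Q + v$
$K{\left(y \right)} = -19$ ($K{\left(y \right)} = 1 - 20 = -19$)
$o{\left(R,l \right)} = -335 + l^{2}$ ($o{\left(R,l \right)} = l^{2} - 335 = -335 + l^{2}$)
$o{\left(-668,605 \right)} - K{\left(-233 \right)} = \left(-335 + 605^{2}\right) - -19 = \left(-335 + 366025\right) + 19 = 365690 + 19 = 365709$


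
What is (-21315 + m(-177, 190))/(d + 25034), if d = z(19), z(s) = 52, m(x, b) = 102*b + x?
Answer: -352/4181 ≈ -0.084190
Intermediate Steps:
m(x, b) = x + 102*b
d = 52
(-21315 + m(-177, 190))/(d + 25034) = (-21315 + (-177 + 102*190))/(52 + 25034) = (-21315 + (-177 + 19380))/25086 = (-21315 + 19203)*(1/25086) = -2112*1/25086 = -352/4181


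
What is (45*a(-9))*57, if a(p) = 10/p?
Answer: -2850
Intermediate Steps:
(45*a(-9))*57 = (45*(10/(-9)))*57 = (45*(10*(-⅑)))*57 = (45*(-10/9))*57 = -50*57 = -2850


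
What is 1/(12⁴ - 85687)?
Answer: -1/64951 ≈ -1.5396e-5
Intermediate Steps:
1/(12⁴ - 85687) = 1/(20736 - 85687) = 1/(-64951) = -1/64951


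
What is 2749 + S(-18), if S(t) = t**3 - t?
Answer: -3065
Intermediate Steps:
2749 + S(-18) = 2749 + ((-18)**3 - 1*(-18)) = 2749 + (-5832 + 18) = 2749 - 5814 = -3065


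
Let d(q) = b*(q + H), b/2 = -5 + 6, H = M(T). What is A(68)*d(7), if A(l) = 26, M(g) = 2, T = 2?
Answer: 468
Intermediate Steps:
H = 2
b = 2 (b = 2*(-5 + 6) = 2*1 = 2)
d(q) = 4 + 2*q (d(q) = 2*(q + 2) = 2*(2 + q) = 4 + 2*q)
A(68)*d(7) = 26*(4 + 2*7) = 26*(4 + 14) = 26*18 = 468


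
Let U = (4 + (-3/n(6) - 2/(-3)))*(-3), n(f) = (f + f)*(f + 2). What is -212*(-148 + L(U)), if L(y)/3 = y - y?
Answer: 31376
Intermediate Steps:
n(f) = 2*f*(2 + f) (n(f) = (2*f)*(2 + f) = 2*f*(2 + f))
U = -445/32 (U = (4 + (-3*1/(12*(2 + 6)) - 2/(-3)))*(-3) = (4 + (-3/(2*6*8) - 2*(-1/3)))*(-3) = (4 + (-3/96 + 2/3))*(-3) = (4 + (-3*1/96 + 2/3))*(-3) = (4 + (-1/32 + 2/3))*(-3) = (4 + 61/96)*(-3) = (445/96)*(-3) = -445/32 ≈ -13.906)
L(y) = 0 (L(y) = 3*(y - y) = 3*0 = 0)
-212*(-148 + L(U)) = -212*(-148 + 0) = -212*(-148) = 31376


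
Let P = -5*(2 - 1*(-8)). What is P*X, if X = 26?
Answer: -1300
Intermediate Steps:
P = -50 (P = -5*(2 + 8) = -5*10 = -50)
P*X = -50*26 = -1300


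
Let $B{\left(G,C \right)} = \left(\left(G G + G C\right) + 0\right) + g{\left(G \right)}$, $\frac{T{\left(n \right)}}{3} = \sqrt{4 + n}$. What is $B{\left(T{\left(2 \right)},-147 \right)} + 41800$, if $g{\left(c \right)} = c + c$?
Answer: $41854 - 435 \sqrt{6} \approx 40789.0$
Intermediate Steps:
$g{\left(c \right)} = 2 c$
$T{\left(n \right)} = 3 \sqrt{4 + n}$
$B{\left(G,C \right)} = G^{2} + 2 G + C G$ ($B{\left(G,C \right)} = \left(\left(G G + G C\right) + 0\right) + 2 G = \left(\left(G^{2} + C G\right) + 0\right) + 2 G = \left(G^{2} + C G\right) + 2 G = G^{2} + 2 G + C G$)
$B{\left(T{\left(2 \right)},-147 \right)} + 41800 = 3 \sqrt{4 + 2} \left(2 - 147 + 3 \sqrt{4 + 2}\right) + 41800 = 3 \sqrt{6} \left(2 - 147 + 3 \sqrt{6}\right) + 41800 = 3 \sqrt{6} \left(-145 + 3 \sqrt{6}\right) + 41800 = 41800 + 3 \sqrt{6} \left(-145 + 3 \sqrt{6}\right)$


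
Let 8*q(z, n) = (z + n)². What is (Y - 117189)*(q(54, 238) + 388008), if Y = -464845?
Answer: -232037166644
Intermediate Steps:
q(z, n) = (n + z)²/8 (q(z, n) = (z + n)²/8 = (n + z)²/8)
(Y - 117189)*(q(54, 238) + 388008) = (-464845 - 117189)*((238 + 54)²/8 + 388008) = -582034*((⅛)*292² + 388008) = -582034*((⅛)*85264 + 388008) = -582034*(10658 + 388008) = -582034*398666 = -232037166644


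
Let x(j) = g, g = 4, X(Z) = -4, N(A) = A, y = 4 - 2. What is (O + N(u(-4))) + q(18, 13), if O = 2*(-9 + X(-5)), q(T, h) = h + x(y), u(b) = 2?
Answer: -7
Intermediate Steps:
y = 2
x(j) = 4
q(T, h) = 4 + h (q(T, h) = h + 4 = 4 + h)
O = -26 (O = 2*(-9 - 4) = 2*(-13) = -26)
(O + N(u(-4))) + q(18, 13) = (-26 + 2) + (4 + 13) = -24 + 17 = -7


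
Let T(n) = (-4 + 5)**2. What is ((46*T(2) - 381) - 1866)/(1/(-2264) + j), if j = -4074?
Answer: 4983064/9223537 ≈ 0.54026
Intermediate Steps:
T(n) = 1 (T(n) = 1**2 = 1)
((46*T(2) - 381) - 1866)/(1/(-2264) + j) = ((46*1 - 381) - 1866)/(1/(-2264) - 4074) = ((46 - 381) - 1866)/(-1/2264 - 4074) = (-335 - 1866)/(-9223537/2264) = -2201*(-2264/9223537) = 4983064/9223537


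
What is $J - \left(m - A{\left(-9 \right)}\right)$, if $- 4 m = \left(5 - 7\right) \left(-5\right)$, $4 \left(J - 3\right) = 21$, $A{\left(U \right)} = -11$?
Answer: $- \frac{1}{4} \approx -0.25$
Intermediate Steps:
$J = \frac{33}{4}$ ($J = 3 + \frac{1}{4} \cdot 21 = 3 + \frac{21}{4} = \frac{33}{4} \approx 8.25$)
$m = - \frac{5}{2}$ ($m = - \frac{\left(5 - 7\right) \left(-5\right)}{4} = - \frac{\left(-2\right) \left(-5\right)}{4} = \left(- \frac{1}{4}\right) 10 = - \frac{5}{2} \approx -2.5$)
$J - \left(m - A{\left(-9 \right)}\right) = \frac{33}{4} - \left(- \frac{5}{2} - -11\right) = \frac{33}{4} - \left(- \frac{5}{2} + 11\right) = \frac{33}{4} - \frac{17}{2} = - \frac{1}{4}$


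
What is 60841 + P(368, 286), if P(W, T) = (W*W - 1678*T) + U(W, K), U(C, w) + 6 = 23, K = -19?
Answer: -283626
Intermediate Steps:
U(C, w) = 17 (U(C, w) = -6 + 23 = 17)
P(W, T) = 17 + W**2 - 1678*T (P(W, T) = (W*W - 1678*T) + 17 = (W**2 - 1678*T) + 17 = 17 + W**2 - 1678*T)
60841 + P(368, 286) = 60841 + (17 + 368**2 - 1678*286) = 60841 + (17 + 135424 - 479908) = 60841 - 344467 = -283626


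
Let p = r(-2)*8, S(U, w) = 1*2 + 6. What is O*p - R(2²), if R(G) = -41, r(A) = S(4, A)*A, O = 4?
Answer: -471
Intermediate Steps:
S(U, w) = 8 (S(U, w) = 2 + 6 = 8)
r(A) = 8*A
p = -128 (p = (8*(-2))*8 = -16*8 = -128)
O*p - R(2²) = 4*(-128) - 1*(-41) = -512 + 41 = -471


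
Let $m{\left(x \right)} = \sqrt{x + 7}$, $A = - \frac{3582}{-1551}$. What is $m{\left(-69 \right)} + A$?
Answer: $\frac{1194}{517} + i \sqrt{62} \approx 2.3095 + 7.874 i$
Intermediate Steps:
$A = \frac{1194}{517}$ ($A = \left(-3582\right) \left(- \frac{1}{1551}\right) = \frac{1194}{517} \approx 2.3095$)
$m{\left(x \right)} = \sqrt{7 + x}$
$m{\left(-69 \right)} + A = \sqrt{7 - 69} + \frac{1194}{517} = \sqrt{-62} + \frac{1194}{517} = i \sqrt{62} + \frac{1194}{517} = \frac{1194}{517} + i \sqrt{62}$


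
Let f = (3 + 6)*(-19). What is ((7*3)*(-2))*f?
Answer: 7182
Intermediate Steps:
f = -171 (f = 9*(-19) = -171)
((7*3)*(-2))*f = ((7*3)*(-2))*(-171) = (21*(-2))*(-171) = -42*(-171) = 7182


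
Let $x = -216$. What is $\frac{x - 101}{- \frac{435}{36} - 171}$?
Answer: $\frac{3804}{2197} \approx 1.7315$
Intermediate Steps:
$\frac{x - 101}{- \frac{435}{36} - 171} = \frac{-216 - 101}{- \frac{435}{36} - 171} = - \frac{317}{\left(-435\right) \frac{1}{36} - 171} = - \frac{317}{- \frac{145}{12} - 171} = - \frac{317}{- \frac{2197}{12}} = \left(-317\right) \left(- \frac{12}{2197}\right) = \frac{3804}{2197}$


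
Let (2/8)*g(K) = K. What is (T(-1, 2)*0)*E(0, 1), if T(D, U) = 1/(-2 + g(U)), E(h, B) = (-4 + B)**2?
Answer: 0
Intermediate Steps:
g(K) = 4*K
T(D, U) = 1/(-2 + 4*U)
(T(-1, 2)*0)*E(0, 1) = ((1/(2*(-1 + 2*2)))*0)*(-4 + 1)**2 = ((1/(2*(-1 + 4)))*0)*(-3)**2 = (((1/2)/3)*0)*9 = (((1/2)*(1/3))*0)*9 = ((1/6)*0)*9 = 0*9 = 0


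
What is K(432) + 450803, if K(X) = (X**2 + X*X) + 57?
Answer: 824108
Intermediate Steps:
K(X) = 57 + 2*X**2 (K(X) = (X**2 + X**2) + 57 = 2*X**2 + 57 = 57 + 2*X**2)
K(432) + 450803 = (57 + 2*432**2) + 450803 = (57 + 2*186624) + 450803 = (57 + 373248) + 450803 = 373305 + 450803 = 824108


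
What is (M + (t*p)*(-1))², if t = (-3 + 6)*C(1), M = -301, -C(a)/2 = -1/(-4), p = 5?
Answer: 344569/4 ≈ 86142.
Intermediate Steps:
C(a) = -½ (C(a) = -(-2)/(-4) = -(-2)*(-1)/4 = -2*¼ = -½)
t = -3/2 (t = (-3 + 6)*(-½) = 3*(-½) = -3/2 ≈ -1.5000)
(M + (t*p)*(-1))² = (-301 - 3/2*5*(-1))² = (-301 - 15/2*(-1))² = (-301 + 15/2)² = (-587/2)² = 344569/4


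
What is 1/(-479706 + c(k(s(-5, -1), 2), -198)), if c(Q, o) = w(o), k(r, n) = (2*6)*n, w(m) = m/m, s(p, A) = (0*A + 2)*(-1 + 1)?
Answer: -1/479705 ≈ -2.0846e-6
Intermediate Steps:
s(p, A) = 0 (s(p, A) = (0 + 2)*0 = 2*0 = 0)
w(m) = 1
k(r, n) = 12*n
c(Q, o) = 1
1/(-479706 + c(k(s(-5, -1), 2), -198)) = 1/(-479706 + 1) = 1/(-479705) = -1/479705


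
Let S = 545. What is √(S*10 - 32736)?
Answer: I*√27286 ≈ 165.18*I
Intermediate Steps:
√(S*10 - 32736) = √(545*10 - 32736) = √(5450 - 32736) = √(-27286) = I*√27286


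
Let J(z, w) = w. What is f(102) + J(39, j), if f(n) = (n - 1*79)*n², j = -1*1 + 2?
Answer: 239293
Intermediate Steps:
j = 1 (j = -1 + 2 = 1)
f(n) = n²*(-79 + n) (f(n) = (n - 79)*n² = (-79 + n)*n² = n²*(-79 + n))
f(102) + J(39, j) = 102²*(-79 + 102) + 1 = 10404*23 + 1 = 239292 + 1 = 239293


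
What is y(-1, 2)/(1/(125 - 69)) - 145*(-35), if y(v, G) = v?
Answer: 5019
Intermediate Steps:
y(-1, 2)/(1/(125 - 69)) - 145*(-35) = -1/(1/(125 - 69)) - 145*(-35) = -1/(1/56) + 5075 = -1/1/56 + 5075 = -1*56 + 5075 = -56 + 5075 = 5019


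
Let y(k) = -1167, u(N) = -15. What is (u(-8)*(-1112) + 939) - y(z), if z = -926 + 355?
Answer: 18786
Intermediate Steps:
z = -571
(u(-8)*(-1112) + 939) - y(z) = (-15*(-1112) + 939) - 1*(-1167) = (16680 + 939) + 1167 = 17619 + 1167 = 18786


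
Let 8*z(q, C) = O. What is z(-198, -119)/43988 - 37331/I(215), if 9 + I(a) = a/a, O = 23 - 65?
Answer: 117293999/25136 ≈ 4666.4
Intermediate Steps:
O = -42
I(a) = -8 (I(a) = -9 + a/a = -9 + 1 = -8)
z(q, C) = -21/4 (z(q, C) = (⅛)*(-42) = -21/4)
z(-198, -119)/43988 - 37331/I(215) = -21/4/43988 - 37331/(-8) = -21/4*1/43988 - 37331*(-⅛) = -3/25136 + 37331/8 = 117293999/25136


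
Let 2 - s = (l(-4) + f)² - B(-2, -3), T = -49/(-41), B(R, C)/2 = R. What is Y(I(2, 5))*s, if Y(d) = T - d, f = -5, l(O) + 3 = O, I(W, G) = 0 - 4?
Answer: -31098/41 ≈ -758.49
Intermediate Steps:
I(W, G) = -4
B(R, C) = 2*R
l(O) = -3 + O
T = 49/41 (T = -49*(-1/41) = 49/41 ≈ 1.1951)
Y(d) = 49/41 - d
s = -146 (s = 2 - (((-3 - 4) - 5)² - 2*(-2)) = 2 - ((-7 - 5)² - 1*(-4)) = 2 - ((-12)² + 4) = 2 - (144 + 4) = 2 - 1*148 = 2 - 148 = -146)
Y(I(2, 5))*s = (49/41 - 1*(-4))*(-146) = (49/41 + 4)*(-146) = (213/41)*(-146) = -31098/41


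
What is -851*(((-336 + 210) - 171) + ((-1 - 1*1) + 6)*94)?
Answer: -67229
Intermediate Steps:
-851*(((-336 + 210) - 171) + ((-1 - 1*1) + 6)*94) = -851*((-126 - 171) + ((-1 - 1) + 6)*94) = -851*(-297 + (-2 + 6)*94) = -851*(-297 + 4*94) = -851*(-297 + 376) = -851*79 = -67229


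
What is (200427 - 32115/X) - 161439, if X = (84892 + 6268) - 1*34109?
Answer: 741424091/19017 ≈ 38987.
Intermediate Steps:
X = 57051 (X = 91160 - 34109 = 57051)
(200427 - 32115/X) - 161439 = (200427 - 32115/57051) - 161439 = (200427 - 32115*1/57051) - 161439 = (200427 - 10705/19017) - 161439 = 3811509554/19017 - 161439 = 741424091/19017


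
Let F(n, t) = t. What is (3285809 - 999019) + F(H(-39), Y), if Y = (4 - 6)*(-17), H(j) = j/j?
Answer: 2286824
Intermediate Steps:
H(j) = 1
Y = 34 (Y = -2*(-17) = 34)
(3285809 - 999019) + F(H(-39), Y) = (3285809 - 999019) + 34 = 2286790 + 34 = 2286824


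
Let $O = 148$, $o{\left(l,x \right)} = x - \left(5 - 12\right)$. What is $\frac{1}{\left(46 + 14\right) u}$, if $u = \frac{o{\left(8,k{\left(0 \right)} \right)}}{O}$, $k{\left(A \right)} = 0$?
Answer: $\frac{37}{105} \approx 0.35238$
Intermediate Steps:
$o{\left(l,x \right)} = 7 + x$ ($o{\left(l,x \right)} = x - \left(5 - 12\right) = x - -7 = x + 7 = 7 + x$)
$u = \frac{7}{148}$ ($u = \frac{7 + 0}{148} = 7 \cdot \frac{1}{148} = \frac{7}{148} \approx 0.047297$)
$\frac{1}{\left(46 + 14\right) u} = \frac{1}{\left(46 + 14\right) \frac{7}{148}} = \frac{1}{60 \cdot \frac{7}{148}} = \frac{1}{\frac{105}{37}} = \frac{37}{105}$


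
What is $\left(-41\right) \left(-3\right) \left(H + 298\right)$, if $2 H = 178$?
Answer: $47601$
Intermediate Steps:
$H = 89$ ($H = \frac{1}{2} \cdot 178 = 89$)
$\left(-41\right) \left(-3\right) \left(H + 298\right) = \left(-41\right) \left(-3\right) \left(89 + 298\right) = 123 \cdot 387 = 47601$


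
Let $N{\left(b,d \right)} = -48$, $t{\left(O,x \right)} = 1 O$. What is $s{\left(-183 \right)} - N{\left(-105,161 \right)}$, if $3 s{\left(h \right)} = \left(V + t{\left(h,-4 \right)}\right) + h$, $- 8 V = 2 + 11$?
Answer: $- \frac{1789}{24} \approx -74.542$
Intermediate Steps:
$t{\left(O,x \right)} = O$
$V = - \frac{13}{8}$ ($V = - \frac{2 + 11}{8} = \left(- \frac{1}{8}\right) 13 = - \frac{13}{8} \approx -1.625$)
$s{\left(h \right)} = - \frac{13}{24} + \frac{2 h}{3}$ ($s{\left(h \right)} = \frac{\left(- \frac{13}{8} + h\right) + h}{3} = \frac{- \frac{13}{8} + 2 h}{3} = - \frac{13}{24} + \frac{2 h}{3}$)
$s{\left(-183 \right)} - N{\left(-105,161 \right)} = \left(- \frac{13}{24} + \frac{2}{3} \left(-183\right)\right) - -48 = \left(- \frac{13}{24} - 122\right) + 48 = - \frac{2941}{24} + 48 = - \frac{1789}{24}$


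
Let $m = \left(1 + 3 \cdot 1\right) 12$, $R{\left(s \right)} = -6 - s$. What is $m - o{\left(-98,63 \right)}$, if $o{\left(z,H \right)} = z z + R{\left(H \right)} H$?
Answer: $-5209$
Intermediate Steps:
$o{\left(z,H \right)} = z^{2} + H \left(-6 - H\right)$ ($o{\left(z,H \right)} = z z + \left(-6 - H\right) H = z^{2} + H \left(-6 - H\right)$)
$m = 48$ ($m = \left(1 + 3\right) 12 = 4 \cdot 12 = 48$)
$m - o{\left(-98,63 \right)} = 48 - \left(\left(-98\right)^{2} - 63 \left(6 + 63\right)\right) = 48 - \left(9604 - 63 \cdot 69\right) = 48 - \left(9604 - 4347\right) = 48 - 5257 = -5209$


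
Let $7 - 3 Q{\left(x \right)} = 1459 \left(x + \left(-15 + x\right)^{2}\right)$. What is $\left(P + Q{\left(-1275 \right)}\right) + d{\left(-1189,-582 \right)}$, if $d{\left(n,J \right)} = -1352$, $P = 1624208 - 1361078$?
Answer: $- \frac{2425276334}{3} \approx -8.0843 \cdot 10^{8}$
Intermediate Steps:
$P = 263130$
$Q{\left(x \right)} = \frac{7}{3} - \frac{1459 x}{3} - \frac{1459 \left(-15 + x\right)^{2}}{3}$ ($Q{\left(x \right)} = \frac{7}{3} - \frac{1459 \left(x + \left(-15 + x\right)^{2}\right)}{3} = \frac{7}{3} - \frac{1459 x + 1459 \left(-15 + x\right)^{2}}{3} = \frac{7}{3} - \left(\frac{1459 x}{3} + \frac{1459 \left(-15 + x\right)^{2}}{3}\right) = \frac{7}{3} - \frac{1459 x}{3} - \frac{1459 \left(-15 + x\right)^{2}}{3}$)
$\left(P + Q{\left(-1275 \right)}\right) + d{\left(-1189,-582 \right)} = \left(263130 - \left(\frac{54274793}{3} + 790595625\right)\right) - 1352 = \left(263130 - \frac{2426061668}{3}\right) - 1352 = - \frac{2425272278}{3} - 1352 = - \frac{2425276334}{3}$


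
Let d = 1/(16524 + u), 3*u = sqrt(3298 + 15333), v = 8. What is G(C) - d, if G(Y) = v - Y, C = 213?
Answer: -503759882081/2457364553 + 3*sqrt(18631)/2457364553 ≈ -205.00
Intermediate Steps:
u = sqrt(18631)/3 (u = sqrt(3298 + 15333)/3 = sqrt(18631)/3 ≈ 45.498)
G(Y) = 8 - Y
d = 1/(16524 + sqrt(18631)/3) ≈ 6.0352e-5
G(C) - d = (8 - 1*213) - (148716/2457364553 - 3*sqrt(18631)/2457364553) = (8 - 213) + (-148716/2457364553 + 3*sqrt(18631)/2457364553) = -205 + (-148716/2457364553 + 3*sqrt(18631)/2457364553) = -503759882081/2457364553 + 3*sqrt(18631)/2457364553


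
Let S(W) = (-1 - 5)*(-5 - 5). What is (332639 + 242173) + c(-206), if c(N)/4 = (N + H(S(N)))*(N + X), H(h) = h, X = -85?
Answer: 744756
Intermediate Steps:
S(W) = 60 (S(W) = -6*(-10) = 60)
c(N) = 4*(-85 + N)*(60 + N) (c(N) = 4*((N + 60)*(N - 85)) = 4*((60 + N)*(-85 + N)) = 4*((-85 + N)*(60 + N)) = 4*(-85 + N)*(60 + N))
(332639 + 242173) + c(-206) = (332639 + 242173) + (-20400 - 100*(-206) + 4*(-206)²) = 574812 + (-20400 + 20600 + 4*42436) = 574812 + (-20400 + 20600 + 169744) = 574812 + 169944 = 744756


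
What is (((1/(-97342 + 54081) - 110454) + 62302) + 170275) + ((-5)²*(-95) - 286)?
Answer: 5168045581/43261 ≈ 1.1946e+5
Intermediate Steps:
(((1/(-97342 + 54081) - 110454) + 62302) + 170275) + ((-5)²*(-95) - 286) = (((1/(-43261) - 110454) + 62302) + 170275) + (25*(-95) - 286) = (((-1/43261 - 110454) + 62302) + 170275) + (-2375 - 286) = ((-4778350495/43261 + 62302) + 170275) - 2661 = (-2083103673/43261 + 170275) - 2661 = 5283163102/43261 - 2661 = 5168045581/43261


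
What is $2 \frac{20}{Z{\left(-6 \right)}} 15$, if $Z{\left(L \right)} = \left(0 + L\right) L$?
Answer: $\frac{50}{3} \approx 16.667$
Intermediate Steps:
$Z{\left(L \right)} = L^{2}$ ($Z{\left(L \right)} = L L = L^{2}$)
$2 \frac{20}{Z{\left(-6 \right)}} 15 = 2 \frac{20}{\left(-6\right)^{2}} \cdot 15 = 2 \cdot \frac{20}{36} \cdot 15 = 2 \cdot 20 \cdot \frac{1}{36} \cdot 15 = 2 \cdot \frac{5}{9} \cdot 15 = \frac{10}{9} \cdot 15 = \frac{50}{3}$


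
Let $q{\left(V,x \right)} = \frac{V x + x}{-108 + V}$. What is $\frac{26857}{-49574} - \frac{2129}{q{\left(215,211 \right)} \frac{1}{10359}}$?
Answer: $- \frac{6499250460035}{125521368} \approx -51778.0$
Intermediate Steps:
$q{\left(V,x \right)} = \frac{x + V x}{-108 + V}$
$\frac{26857}{-49574} - \frac{2129}{q{\left(215,211 \right)} \frac{1}{10359}} = \frac{26857}{-49574} - \frac{2129}{\frac{211 \left(1 + 215\right)}{-108 + 215} \cdot \frac{1}{10359}} = 26857 \left(- \frac{1}{49574}\right) - \frac{2129}{211 \cdot \frac{1}{107} \cdot 216 \cdot \frac{1}{10359}} = - \frac{26857}{49574} - \frac{2129}{211 \cdot \frac{1}{107} \cdot 216 \cdot \frac{1}{10359}} = - \frac{26857}{49574} - \frac{2129}{\frac{45576}{107} \cdot \frac{1}{10359}} = - \frac{26857}{49574} - \frac{2129}{\frac{5064}{123157}} = - \frac{26857}{49574} - \frac{262201253}{5064} = - \frac{6499250460035}{125521368}$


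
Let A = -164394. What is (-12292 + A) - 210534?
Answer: -387220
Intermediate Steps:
(-12292 + A) - 210534 = (-12292 - 164394) - 210534 = -176686 - 210534 = -387220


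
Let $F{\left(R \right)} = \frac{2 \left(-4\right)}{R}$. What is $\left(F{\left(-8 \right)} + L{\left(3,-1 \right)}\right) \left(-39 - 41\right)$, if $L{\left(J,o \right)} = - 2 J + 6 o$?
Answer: $880$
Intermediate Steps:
$F{\left(R \right)} = - \frac{8}{R}$
$\left(F{\left(-8 \right)} + L{\left(3,-1 \right)}\right) \left(-39 - 41\right) = \left(- \frac{8}{-8} + \left(\left(-2\right) 3 + 6 \left(-1\right)\right)\right) \left(-39 - 41\right) = \left(\left(-8\right) \left(- \frac{1}{8}\right) - 12\right) \left(-39 - 41\right) = \left(1 - 12\right) \left(-80\right) = \left(-11\right) \left(-80\right) = 880$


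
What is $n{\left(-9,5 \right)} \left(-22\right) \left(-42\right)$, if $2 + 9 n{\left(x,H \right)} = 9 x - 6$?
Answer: $- \frac{27412}{3} \approx -9137.3$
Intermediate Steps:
$n{\left(x,H \right)} = - \frac{8}{9} + x$ ($n{\left(x,H \right)} = - \frac{2}{9} + \frac{9 x - 6}{9} = - \frac{2}{9} + \frac{-6 + 9 x}{9} = - \frac{2}{9} + \left(- \frac{2}{3} + x\right) = - \frac{8}{9} + x$)
$n{\left(-9,5 \right)} \left(-22\right) \left(-42\right) = \left(- \frac{8}{9} - 9\right) \left(-22\right) \left(-42\right) = \left(- \frac{89}{9}\right) \left(-22\right) \left(-42\right) = \frac{1958}{9} \left(-42\right) = - \frac{27412}{3}$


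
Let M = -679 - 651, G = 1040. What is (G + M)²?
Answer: 84100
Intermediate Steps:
M = -1330
(G + M)² = (1040 - 1330)² = (-290)² = 84100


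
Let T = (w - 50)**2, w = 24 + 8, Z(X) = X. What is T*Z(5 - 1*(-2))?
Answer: 2268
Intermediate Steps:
w = 32
T = 324 (T = (32 - 50)**2 = (-18)**2 = 324)
T*Z(5 - 1*(-2)) = 324*(5 - 1*(-2)) = 324*(5 + 2) = 324*7 = 2268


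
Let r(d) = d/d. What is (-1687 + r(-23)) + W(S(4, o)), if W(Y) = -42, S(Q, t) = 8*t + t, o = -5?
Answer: -1728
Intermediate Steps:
S(Q, t) = 9*t
r(d) = 1
(-1687 + r(-23)) + W(S(4, o)) = (-1687 + 1) - 42 = -1686 - 42 = -1728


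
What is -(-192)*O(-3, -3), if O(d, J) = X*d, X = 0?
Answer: 0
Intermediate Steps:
O(d, J) = 0 (O(d, J) = 0*d = 0)
-(-192)*O(-3, -3) = -(-192)*0 = -24*0 = 0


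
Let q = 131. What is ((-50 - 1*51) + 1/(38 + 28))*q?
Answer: -873115/66 ≈ -13229.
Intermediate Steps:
((-50 - 1*51) + 1/(38 + 28))*q = ((-50 - 1*51) + 1/(38 + 28))*131 = ((-50 - 51) + 1/66)*131 = (-101 + 1/66)*131 = -6665/66*131 = -873115/66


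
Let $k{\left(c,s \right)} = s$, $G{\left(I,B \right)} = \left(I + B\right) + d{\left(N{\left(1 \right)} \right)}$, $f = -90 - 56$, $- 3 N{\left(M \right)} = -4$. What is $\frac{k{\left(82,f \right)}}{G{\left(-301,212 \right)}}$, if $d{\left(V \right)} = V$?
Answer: $\frac{438}{263} \approx 1.6654$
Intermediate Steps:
$N{\left(M \right)} = \frac{4}{3}$ ($N{\left(M \right)} = \left(- \frac{1}{3}\right) \left(-4\right) = \frac{4}{3}$)
$f = -146$ ($f = -90 - 56 = -146$)
$G{\left(I,B \right)} = \frac{4}{3} + B + I$ ($G{\left(I,B \right)} = \left(I + B\right) + \frac{4}{3} = \left(B + I\right) + \frac{4}{3} = \frac{4}{3} + B + I$)
$\frac{k{\left(82,f \right)}}{G{\left(-301,212 \right)}} = - \frac{146}{\frac{4}{3} + 212 - 301} = - \frac{146}{- \frac{263}{3}} = \left(-146\right) \left(- \frac{3}{263}\right) = \frac{438}{263}$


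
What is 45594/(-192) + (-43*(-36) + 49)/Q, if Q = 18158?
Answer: -68965769/290528 ≈ -237.38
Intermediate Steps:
45594/(-192) + (-43*(-36) + 49)/Q = 45594/(-192) + (-43*(-36) + 49)/18158 = 45594*(-1/192) + (1548 + 49)*(1/18158) = -7599/32 + 1597*(1/18158) = -7599/32 + 1597/18158 = -68965769/290528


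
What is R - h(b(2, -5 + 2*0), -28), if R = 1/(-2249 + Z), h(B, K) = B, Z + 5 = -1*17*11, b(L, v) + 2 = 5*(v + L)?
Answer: 41496/2441 ≈ 17.000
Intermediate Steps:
b(L, v) = -2 + 5*L + 5*v (b(L, v) = -2 + 5*(v + L) = -2 + 5*(L + v) = -2 + (5*L + 5*v) = -2 + 5*L + 5*v)
Z = -192 (Z = -5 - 1*17*11 = -5 - 17*11 = -5 - 187 = -192)
R = -1/2441 (R = 1/(-2249 - 192) = 1/(-2441) = -1/2441 ≈ -0.00040967)
R - h(b(2, -5 + 2*0), -28) = -1/2441 - (-2 + 5*2 + 5*(-5 + 2*0)) = -1/2441 - (-2 + 10 + 5*(-5 + 0)) = -1/2441 - (-2 + 10 + 5*(-5)) = -1/2441 - (-2 + 10 - 25) = -1/2441 - 1*(-17) = -1/2441 + 17 = 41496/2441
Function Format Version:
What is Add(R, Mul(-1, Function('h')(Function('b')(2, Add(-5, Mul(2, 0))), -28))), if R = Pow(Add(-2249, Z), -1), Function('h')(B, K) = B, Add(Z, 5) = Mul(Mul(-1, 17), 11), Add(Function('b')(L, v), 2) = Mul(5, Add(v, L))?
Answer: Rational(41496, 2441) ≈ 17.000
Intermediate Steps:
Function('b')(L, v) = Add(-2, Mul(5, L), Mul(5, v)) (Function('b')(L, v) = Add(-2, Mul(5, Add(v, L))) = Add(-2, Mul(5, Add(L, v))) = Add(-2, Add(Mul(5, L), Mul(5, v))) = Add(-2, Mul(5, L), Mul(5, v)))
Z = -192 (Z = Add(-5, Mul(Mul(-1, 17), 11)) = Add(-5, Mul(-17, 11)) = Add(-5, -187) = -192)
R = Rational(-1, 2441) (R = Pow(Add(-2249, -192), -1) = Pow(-2441, -1) = Rational(-1, 2441) ≈ -0.00040967)
Add(R, Mul(-1, Function('h')(Function('b')(2, Add(-5, Mul(2, 0))), -28))) = Add(Rational(-1, 2441), Mul(-1, Add(-2, Mul(5, 2), Mul(5, Add(-5, Mul(2, 0)))))) = Add(Rational(-1, 2441), Mul(-1, Add(-2, 10, Mul(5, Add(-5, 0))))) = Add(Rational(-1, 2441), Mul(-1, Add(-2, 10, Mul(5, -5)))) = Add(Rational(-1, 2441), Mul(-1, Add(-2, 10, -25))) = Add(Rational(-1, 2441), Mul(-1, -17)) = Add(Rational(-1, 2441), 17) = Rational(41496, 2441)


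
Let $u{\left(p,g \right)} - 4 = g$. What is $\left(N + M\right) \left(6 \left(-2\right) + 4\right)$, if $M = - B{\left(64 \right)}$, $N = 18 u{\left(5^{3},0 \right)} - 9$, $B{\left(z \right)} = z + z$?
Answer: $520$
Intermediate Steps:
$B{\left(z \right)} = 2 z$
$u{\left(p,g \right)} = 4 + g$
$N = 63$ ($N = 18 \left(4 + 0\right) - 9 = 18 \cdot 4 - 9 = 72 - 9 = 63$)
$M = -128$ ($M = - 2 \cdot 64 = \left(-1\right) 128 = -128$)
$\left(N + M\right) \left(6 \left(-2\right) + 4\right) = \left(63 - 128\right) \left(6 \left(-2\right) + 4\right) = - 65 \left(-12 + 4\right) = \left(-65\right) \left(-8\right) = 520$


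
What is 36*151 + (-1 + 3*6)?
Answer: 5453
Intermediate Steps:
36*151 + (-1 + 3*6) = 5436 + (-1 + 18) = 5436 + 17 = 5453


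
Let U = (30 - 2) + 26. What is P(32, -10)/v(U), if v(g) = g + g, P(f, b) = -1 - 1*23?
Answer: -2/9 ≈ -0.22222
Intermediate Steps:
P(f, b) = -24 (P(f, b) = -1 - 23 = -24)
U = 54 (U = 28 + 26 = 54)
v(g) = 2*g
P(32, -10)/v(U) = -24/(2*54) = -24/108 = -24*1/108 = -2/9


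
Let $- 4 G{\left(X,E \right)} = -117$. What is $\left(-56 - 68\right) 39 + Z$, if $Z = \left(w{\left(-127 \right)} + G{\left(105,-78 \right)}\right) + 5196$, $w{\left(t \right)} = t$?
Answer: $\frac{1049}{4} \approx 262.25$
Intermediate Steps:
$G{\left(X,E \right)} = \frac{117}{4}$ ($G{\left(X,E \right)} = \left(- \frac{1}{4}\right) \left(-117\right) = \frac{117}{4}$)
$Z = \frac{20393}{4}$ ($Z = \left(-127 + \frac{117}{4}\right) + 5196 = - \frac{391}{4} + 5196 = \frac{20393}{4} \approx 5098.3$)
$\left(-56 - 68\right) 39 + Z = \left(-56 - 68\right) 39 + \frac{20393}{4} = \left(-124\right) 39 + \frac{20393}{4} = -4836 + \frac{20393}{4} = \frac{1049}{4}$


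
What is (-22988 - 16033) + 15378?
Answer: -23643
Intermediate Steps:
(-22988 - 16033) + 15378 = -39021 + 15378 = -23643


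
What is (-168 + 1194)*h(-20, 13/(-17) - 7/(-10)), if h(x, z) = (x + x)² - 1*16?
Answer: 1625184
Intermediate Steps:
h(x, z) = -16 + 4*x² (h(x, z) = (2*x)² - 16 = 4*x² - 16 = -16 + 4*x²)
(-168 + 1194)*h(-20, 13/(-17) - 7/(-10)) = (-168 + 1194)*(-16 + 4*(-20)²) = 1026*(-16 + 4*400) = 1026*(-16 + 1600) = 1026*1584 = 1625184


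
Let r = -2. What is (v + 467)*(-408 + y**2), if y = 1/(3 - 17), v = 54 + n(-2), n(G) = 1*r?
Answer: -41502873/196 ≈ -2.1175e+5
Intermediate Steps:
n(G) = -2 (n(G) = 1*(-2) = -2)
v = 52 (v = 54 - 2 = 52)
y = -1/14 (y = 1/(-14) = -1/14 ≈ -0.071429)
(v + 467)*(-408 + y**2) = (52 + 467)*(-408 + (-1/14)**2) = 519*(-408 + 1/196) = 519*(-79967/196) = -41502873/196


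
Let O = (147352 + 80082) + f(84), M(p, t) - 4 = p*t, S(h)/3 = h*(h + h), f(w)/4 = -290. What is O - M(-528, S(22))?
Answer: 1759582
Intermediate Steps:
f(w) = -1160 (f(w) = 4*(-290) = -1160)
S(h) = 6*h² (S(h) = 3*(h*(h + h)) = 3*(h*(2*h)) = 3*(2*h²) = 6*h²)
M(p, t) = 4 + p*t
O = 226274 (O = (147352 + 80082) - 1160 = 227434 - 1160 = 226274)
O - M(-528, S(22)) = 226274 - (4 - 3168*22²) = 226274 - (4 - 3168*484) = 226274 - (4 - 528*2904) = 226274 - (4 - 1533312) = 226274 - 1*(-1533308) = 226274 + 1533308 = 1759582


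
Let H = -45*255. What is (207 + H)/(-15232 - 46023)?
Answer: 11268/61255 ≈ 0.18395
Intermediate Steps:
H = -11475
(207 + H)/(-15232 - 46023) = (207 - 11475)/(-15232 - 46023) = -11268/(-61255) = -11268*(-1/61255) = 11268/61255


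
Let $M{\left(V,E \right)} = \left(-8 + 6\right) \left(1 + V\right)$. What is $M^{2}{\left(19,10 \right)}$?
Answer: $1600$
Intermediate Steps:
$M{\left(V,E \right)} = -2 - 2 V$ ($M{\left(V,E \right)} = - 2 \left(1 + V\right) = -2 - 2 V$)
$M^{2}{\left(19,10 \right)} = \left(-2 - 38\right)^{2} = \left(-40\right)^{2} = 1600$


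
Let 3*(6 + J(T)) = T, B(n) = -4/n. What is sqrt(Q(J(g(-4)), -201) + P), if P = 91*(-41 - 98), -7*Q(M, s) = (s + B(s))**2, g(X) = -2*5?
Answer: 2*I*sqrt(186040834)/201 ≈ 135.72*I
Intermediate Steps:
g(X) = -10
J(T) = -6 + T/3
Q(M, s) = -(s - 4/s)**2/7
P = -12649 (P = 91*(-139) = -12649)
sqrt(Q(J(g(-4)), -201) + P) = sqrt(-1/7*(-4 + (-201)**2)**2/(-201)**2 - 12649) = sqrt(-1/7*1/40401*(-4 + 40401)**2 - 12649) = sqrt(-1/7*1/40401*40397**2 - 12649) = sqrt(-1/7*1/40401*1631917609 - 12649) = sqrt(-233131087/40401 - 12649) = sqrt(-744163336/40401) = 2*I*sqrt(186040834)/201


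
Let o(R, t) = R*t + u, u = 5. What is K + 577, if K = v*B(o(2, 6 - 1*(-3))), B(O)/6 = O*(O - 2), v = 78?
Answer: 226621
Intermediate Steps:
o(R, t) = 5 + R*t (o(R, t) = R*t + 5 = 5 + R*t)
B(O) = 6*O*(-2 + O) (B(O) = 6*(O*(O - 2)) = 6*(O*(-2 + O)) = 6*O*(-2 + O))
K = 226044 (K = 78*(6*(5 + 2*(6 - 1*(-3)))*(-2 + (5 + 2*(6 - 1*(-3))))) = 78*(6*(5 + 2*(6 + 3))*(-2 + (5 + 2*(6 + 3)))) = 78*(6*(5 + 2*9)*(-2 + (5 + 2*9))) = 78*(6*(5 + 18)*(-2 + (5 + 18))) = 78*(6*23*(-2 + 23)) = 78*(6*23*21) = 78*2898 = 226044)
K + 577 = 226044 + 577 = 226621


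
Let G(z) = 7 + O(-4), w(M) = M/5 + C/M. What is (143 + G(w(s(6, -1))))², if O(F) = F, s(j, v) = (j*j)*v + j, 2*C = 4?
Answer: 21316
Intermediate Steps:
C = 2 (C = (½)*4 = 2)
s(j, v) = j + v*j² (s(j, v) = j²*v + j = v*j² + j = j + v*j²)
w(M) = 2/M + M/5 (w(M) = M/5 + 2/M = 2/M + M/5)
G(z) = 3 (G(z) = 7 - 4 = 3)
(143 + G(w(s(6, -1))))² = (143 + 3)² = 146² = 21316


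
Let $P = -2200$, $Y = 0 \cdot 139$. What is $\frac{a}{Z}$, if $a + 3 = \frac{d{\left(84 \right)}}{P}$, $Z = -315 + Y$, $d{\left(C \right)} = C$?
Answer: $\frac{557}{57750} \approx 0.009645$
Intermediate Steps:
$Y = 0$
$Z = -315$ ($Z = -315 + 0 = -315$)
$a = - \frac{1671}{550}$ ($a = -3 + \frac{84}{-2200} = -3 + 84 \left(- \frac{1}{2200}\right) = -3 - \frac{21}{550} = - \frac{1671}{550} \approx -3.0382$)
$\frac{a}{Z} = - \frac{1671}{550 \left(-315\right)} = \left(- \frac{1671}{550}\right) \left(- \frac{1}{315}\right) = \frac{557}{57750}$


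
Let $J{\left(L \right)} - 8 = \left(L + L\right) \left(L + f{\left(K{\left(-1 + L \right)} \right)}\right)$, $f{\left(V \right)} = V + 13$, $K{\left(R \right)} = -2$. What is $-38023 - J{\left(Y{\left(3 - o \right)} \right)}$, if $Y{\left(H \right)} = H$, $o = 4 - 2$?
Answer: $-38055$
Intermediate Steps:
$o = 2$ ($o = 4 - 2 = 2$)
$f{\left(V \right)} = 13 + V$
$J{\left(L \right)} = 8 + 2 L \left(11 + L\right)$ ($J{\left(L \right)} = 8 + \left(L + L\right) \left(L + \left(13 - 2\right)\right) = 8 + 2 L \left(L + 11\right) = 8 + 2 L \left(11 + L\right)$)
$-38023 - J{\left(Y{\left(3 - o \right)} \right)} = -38023 - \left(8 + 2 \left(3 - 2\right)^{2} + 22 \left(3 - 2\right)\right) = -38023 - \left(8 + 2 \cdot 1^{2} + 22 \cdot 1\right) = -38023 - \left(8 + 2 \cdot 1 + 22\right) = -38023 - \left(8 + 2 + 22\right) = -38023 - 32 = -38055$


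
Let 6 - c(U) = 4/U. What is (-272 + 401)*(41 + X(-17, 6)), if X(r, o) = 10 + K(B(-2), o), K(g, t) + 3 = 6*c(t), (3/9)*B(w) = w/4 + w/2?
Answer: 10320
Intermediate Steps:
B(w) = 9*w/4 (B(w) = 3*(w/4 + w/2) = 3*(3*w/4) = 9*w/4)
c(U) = 6 - 4/U
K(g, t) = 33 - 24/t (K(g, t) = -3 + 6*(6 - 4/t) = -3 + (36 - 24/t) = 33 - 24/t)
X(r, o) = 43 - 24/o (X(r, o) = 10 + (33 - 24/o) = 43 - 24/o)
(-272 + 401)*(41 + X(-17, 6)) = (-272 + 401)*(41 + (43 - 24/6)) = 129*(41 + (43 - 24*⅙)) = 129*(41 + (43 - 4)) = 129*(41 + 39) = 129*80 = 10320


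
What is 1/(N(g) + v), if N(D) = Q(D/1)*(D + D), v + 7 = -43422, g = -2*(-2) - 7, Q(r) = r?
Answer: -1/43411 ≈ -2.3036e-5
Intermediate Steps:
g = -3 (g = 4 - 7 = -3)
v = -43429 (v = -7 - 43422 = -43429)
N(D) = 2*D² (N(D) = (D/1)*(D + D) = (D*1)*(2*D) = D*(2*D) = 2*D²)
1/(N(g) + v) = 1/(2*(-3)² - 43429) = 1/(2*9 - 43429) = 1/(18 - 43429) = 1/(-43411) = -1/43411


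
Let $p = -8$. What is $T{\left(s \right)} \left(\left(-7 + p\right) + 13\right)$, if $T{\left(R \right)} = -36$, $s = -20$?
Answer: $72$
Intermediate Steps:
$T{\left(s \right)} \left(\left(-7 + p\right) + 13\right) = - 36 \left(\left(-7 - 8\right) + 13\right) = - 36 \left(-15 + 13\right) = \left(-36\right) \left(-2\right) = 72$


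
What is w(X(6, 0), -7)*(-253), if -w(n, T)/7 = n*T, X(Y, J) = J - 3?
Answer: 37191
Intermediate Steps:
X(Y, J) = -3 + J
w(n, T) = -7*T*n (w(n, T) = -7*n*T = -7*T*n)
w(X(6, 0), -7)*(-253) = -7*(-7)*(-3 + 0)*(-253) = -7*(-7)*(-3)*(-253) = -147*(-253) = 37191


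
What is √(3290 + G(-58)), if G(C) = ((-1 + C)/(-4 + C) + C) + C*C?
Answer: √25358682/62 ≈ 81.222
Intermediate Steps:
G(C) = C + C² + (-1 + C)/(-4 + C) (G(C) = ((-1 + C)/(-4 + C) + C) + C² = (C + (-1 + C)/(-4 + C)) + C² = C + C² + (-1 + C)/(-4 + C))
√(3290 + G(-58)) = √(3290 + (-1 + (-58)³ - 3*(-58) - 3*(-58)²)/(-4 - 58)) = √(3290 + (-1 - 195112 + 174 - 3*3364)/(-62)) = √(3290 - (-1 - 195112 + 174 - 10092)/62) = √(3290 - 1/62*(-205031)) = √(3290 + 205031/62) = √(409011/62) = √25358682/62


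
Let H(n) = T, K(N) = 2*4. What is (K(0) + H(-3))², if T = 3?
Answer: 121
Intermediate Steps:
K(N) = 8
H(n) = 3
(K(0) + H(-3))² = (8 + 3)² = 11² = 121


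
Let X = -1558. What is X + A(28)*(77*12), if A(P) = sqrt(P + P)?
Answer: -1558 + 1848*sqrt(14) ≈ 5356.6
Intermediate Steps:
A(P) = sqrt(2)*sqrt(P) (A(P) = sqrt(2*P) = sqrt(2)*sqrt(P))
X + A(28)*(77*12) = -1558 + (sqrt(2)*sqrt(28))*(77*12) = -1558 + (sqrt(2)*(2*sqrt(7)))*924 = -1558 + (2*sqrt(14))*924 = -1558 + 1848*sqrt(14)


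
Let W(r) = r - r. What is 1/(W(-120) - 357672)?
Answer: -1/357672 ≈ -2.7959e-6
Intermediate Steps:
W(r) = 0
1/(W(-120) - 357672) = 1/(0 - 357672) = 1/(-357672) = -1/357672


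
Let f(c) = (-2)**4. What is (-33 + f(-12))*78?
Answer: -1326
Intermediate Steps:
f(c) = 16
(-33 + f(-12))*78 = (-33 + 16)*78 = -17*78 = -1326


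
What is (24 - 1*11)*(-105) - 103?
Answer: -1468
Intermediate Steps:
(24 - 1*11)*(-105) - 103 = (24 - 11)*(-105) - 103 = 13*(-105) - 103 = -1365 - 103 = -1468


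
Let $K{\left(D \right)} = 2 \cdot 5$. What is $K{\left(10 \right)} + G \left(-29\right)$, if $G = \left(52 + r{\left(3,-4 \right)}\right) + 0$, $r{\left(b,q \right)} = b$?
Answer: $-1585$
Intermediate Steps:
$K{\left(D \right)} = 10$
$G = 55$ ($G = \left(52 + 3\right) + 0 = 55 + 0 = 55$)
$K{\left(10 \right)} + G \left(-29\right) = 10 + 55 \left(-29\right) = 10 - 1595 = -1585$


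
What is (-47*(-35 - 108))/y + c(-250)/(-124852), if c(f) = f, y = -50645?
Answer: -59033503/451652110 ≈ -0.13071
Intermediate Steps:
(-47*(-35 - 108))/y + c(-250)/(-124852) = -47*(-35 - 108)/(-50645) - 250/(-124852) = -47*(-143)*(-1/50645) - 250*(-1/124852) = 6721*(-1/50645) + 125/62426 = -6721/50645 + 125/62426 = -59033503/451652110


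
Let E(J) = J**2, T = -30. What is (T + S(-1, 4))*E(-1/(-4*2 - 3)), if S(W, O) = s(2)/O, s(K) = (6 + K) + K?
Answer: -5/22 ≈ -0.22727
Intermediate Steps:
s(K) = 6 + 2*K
S(W, O) = 10/O (S(W, O) = (6 + 2*2)/O = (6 + 4)/O = 10/O)
(T + S(-1, 4))*E(-1/(-4*2 - 3)) = (-30 + 10/4)*(-1/(-4*2 - 3))**2 = (-30 + 10*(1/4))*(-1/(-8 - 3))**2 = (-30 + 5/2)*(-1/(-11))**2 = -55*(-1*(-1/11))**2/2 = -55*(1/11)**2/2 = -55/2*1/121 = -5/22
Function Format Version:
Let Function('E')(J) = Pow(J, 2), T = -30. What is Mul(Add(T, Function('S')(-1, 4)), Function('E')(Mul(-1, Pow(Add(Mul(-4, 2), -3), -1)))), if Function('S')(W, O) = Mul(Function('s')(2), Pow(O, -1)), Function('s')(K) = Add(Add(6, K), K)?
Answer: Rational(-5, 22) ≈ -0.22727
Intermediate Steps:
Function('s')(K) = Add(6, Mul(2, K))
Function('S')(W, O) = Mul(10, Pow(O, -1)) (Function('S')(W, O) = Mul(Add(6, Mul(2, 2)), Pow(O, -1)) = Mul(Add(6, 4), Pow(O, -1)) = Mul(10, Pow(O, -1)))
Mul(Add(T, Function('S')(-1, 4)), Function('E')(Mul(-1, Pow(Add(Mul(-4, 2), -3), -1)))) = Mul(Add(-30, Mul(10, Pow(4, -1))), Pow(Mul(-1, Pow(Add(Mul(-4, 2), -3), -1)), 2)) = Mul(Add(-30, Mul(10, Rational(1, 4))), Pow(Mul(-1, Pow(Add(-8, -3), -1)), 2)) = Mul(Add(-30, Rational(5, 2)), Pow(Mul(-1, Pow(-11, -1)), 2)) = Mul(Rational(-55, 2), Pow(Mul(-1, Rational(-1, 11)), 2)) = Mul(Rational(-55, 2), Pow(Rational(1, 11), 2)) = Mul(Rational(-55, 2), Rational(1, 121)) = Rational(-5, 22)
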